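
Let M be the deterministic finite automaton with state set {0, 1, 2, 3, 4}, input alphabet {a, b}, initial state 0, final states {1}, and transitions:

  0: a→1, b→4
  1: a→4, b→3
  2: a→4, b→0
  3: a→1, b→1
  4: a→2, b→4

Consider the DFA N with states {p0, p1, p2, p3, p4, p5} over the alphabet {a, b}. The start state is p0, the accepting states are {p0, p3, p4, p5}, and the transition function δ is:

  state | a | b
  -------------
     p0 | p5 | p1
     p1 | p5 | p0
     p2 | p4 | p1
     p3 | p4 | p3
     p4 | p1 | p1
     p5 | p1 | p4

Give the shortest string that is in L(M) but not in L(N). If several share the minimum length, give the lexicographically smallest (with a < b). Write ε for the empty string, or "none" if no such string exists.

The string aba is accepted by M but not by N.
No shorter string lies in the difference, and aba is the lexicographically first length-3 string in L(M) \ L(N).

aba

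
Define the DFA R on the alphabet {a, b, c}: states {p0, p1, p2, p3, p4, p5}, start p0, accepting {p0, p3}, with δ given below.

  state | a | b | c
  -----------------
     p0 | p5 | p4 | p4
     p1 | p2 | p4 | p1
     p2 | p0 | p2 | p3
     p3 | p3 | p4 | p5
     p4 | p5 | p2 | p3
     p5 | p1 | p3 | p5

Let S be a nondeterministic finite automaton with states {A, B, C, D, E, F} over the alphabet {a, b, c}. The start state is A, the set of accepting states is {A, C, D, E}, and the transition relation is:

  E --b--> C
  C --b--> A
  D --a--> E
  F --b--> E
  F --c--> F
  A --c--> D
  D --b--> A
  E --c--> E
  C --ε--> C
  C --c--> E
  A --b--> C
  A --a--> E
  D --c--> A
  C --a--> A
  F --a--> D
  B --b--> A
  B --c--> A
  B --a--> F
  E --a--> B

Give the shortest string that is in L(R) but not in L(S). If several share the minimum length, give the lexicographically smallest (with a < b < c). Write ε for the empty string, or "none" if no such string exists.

The string bca is accepted by R but not by S.
No shorter string lies in the difference, and bca is the lexicographically first length-3 string in L(R) \ L(S).

bca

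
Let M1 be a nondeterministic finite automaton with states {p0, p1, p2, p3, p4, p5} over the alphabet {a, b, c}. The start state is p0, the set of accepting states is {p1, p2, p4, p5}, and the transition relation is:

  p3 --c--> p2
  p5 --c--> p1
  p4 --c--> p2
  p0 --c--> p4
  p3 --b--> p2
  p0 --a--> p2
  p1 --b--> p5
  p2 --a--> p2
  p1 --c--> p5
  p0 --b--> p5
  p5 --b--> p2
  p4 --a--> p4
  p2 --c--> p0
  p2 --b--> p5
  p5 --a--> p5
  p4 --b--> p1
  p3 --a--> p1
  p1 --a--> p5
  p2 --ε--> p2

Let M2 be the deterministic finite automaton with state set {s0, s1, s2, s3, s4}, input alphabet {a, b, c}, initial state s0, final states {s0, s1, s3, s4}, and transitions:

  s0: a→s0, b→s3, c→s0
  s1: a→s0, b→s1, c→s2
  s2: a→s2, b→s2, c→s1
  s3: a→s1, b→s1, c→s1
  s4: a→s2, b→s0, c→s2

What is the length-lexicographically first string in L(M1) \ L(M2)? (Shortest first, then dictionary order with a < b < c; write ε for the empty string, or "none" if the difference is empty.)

The string bac is accepted by M1 but not by M2.
No shorter string lies in the difference, and bac is the lexicographically first length-3 string in L(M1) \ L(M2).

bac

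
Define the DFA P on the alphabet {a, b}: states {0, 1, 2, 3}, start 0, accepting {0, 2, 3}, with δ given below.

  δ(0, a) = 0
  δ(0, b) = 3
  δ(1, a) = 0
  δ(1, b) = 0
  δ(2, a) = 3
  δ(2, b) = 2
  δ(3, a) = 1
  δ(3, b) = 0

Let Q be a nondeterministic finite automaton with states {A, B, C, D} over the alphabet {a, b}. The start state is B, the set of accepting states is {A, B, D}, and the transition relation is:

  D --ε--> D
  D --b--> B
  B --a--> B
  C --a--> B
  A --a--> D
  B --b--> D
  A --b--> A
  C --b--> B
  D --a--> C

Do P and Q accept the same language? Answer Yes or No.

Yes

Exploring the product automaton P × Q from the start pair (0, B), following both machines on each input symbol, reaches 3 state pairs: (0, B), (3, D), (1, C).
P accepts in {0, 2, 3} and Q accepts in {A, B, D}. In every reachable pair the two components are either both accepting — (0, B), (3, D) — or both non-accepting, so no string is accepted by exactly one of the machines: L(P) \ L(Q) and L(Q) \ L(P) are both empty.
Hence every string is accepted by P iff it is accepted by Q, and the two languages coincide.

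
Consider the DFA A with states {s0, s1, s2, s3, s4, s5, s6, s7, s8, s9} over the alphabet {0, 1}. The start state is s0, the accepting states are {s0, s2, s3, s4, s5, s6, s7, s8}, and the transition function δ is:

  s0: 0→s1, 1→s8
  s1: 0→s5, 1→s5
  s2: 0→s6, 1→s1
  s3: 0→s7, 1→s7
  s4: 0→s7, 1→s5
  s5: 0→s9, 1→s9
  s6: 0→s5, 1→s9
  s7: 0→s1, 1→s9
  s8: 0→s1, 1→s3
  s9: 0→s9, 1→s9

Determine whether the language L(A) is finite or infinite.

The useful states (reachable from s0 and able to reach an accepting state) are {s0, s1, s3, s5, s7, s8}.
Restricted to these states the transition graph has no cycle, so every accepting path has bounded length and L is finite.

finite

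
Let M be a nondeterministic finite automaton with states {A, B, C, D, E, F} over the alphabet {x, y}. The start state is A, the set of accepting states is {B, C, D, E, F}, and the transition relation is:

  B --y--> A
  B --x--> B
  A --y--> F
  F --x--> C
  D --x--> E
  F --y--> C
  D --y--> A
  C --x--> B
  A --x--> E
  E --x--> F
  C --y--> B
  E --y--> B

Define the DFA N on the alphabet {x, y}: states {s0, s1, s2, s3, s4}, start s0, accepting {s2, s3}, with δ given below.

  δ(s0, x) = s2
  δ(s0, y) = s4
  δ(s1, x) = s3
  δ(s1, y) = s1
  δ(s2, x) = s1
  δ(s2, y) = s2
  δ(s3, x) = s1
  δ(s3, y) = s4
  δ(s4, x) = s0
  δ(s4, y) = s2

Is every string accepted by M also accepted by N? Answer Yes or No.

No

The string y is in L(M) but not in L(N).
So L(M) ⊄ L(N).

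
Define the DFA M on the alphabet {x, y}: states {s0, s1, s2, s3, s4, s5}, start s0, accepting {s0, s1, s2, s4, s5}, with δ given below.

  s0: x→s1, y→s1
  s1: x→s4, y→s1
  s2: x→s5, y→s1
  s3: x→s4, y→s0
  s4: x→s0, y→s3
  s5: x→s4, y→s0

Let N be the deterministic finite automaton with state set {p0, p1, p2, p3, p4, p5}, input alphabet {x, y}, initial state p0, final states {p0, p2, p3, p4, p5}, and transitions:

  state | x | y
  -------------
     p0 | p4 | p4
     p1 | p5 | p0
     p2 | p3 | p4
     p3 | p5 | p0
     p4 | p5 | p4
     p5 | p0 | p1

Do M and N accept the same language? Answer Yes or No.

Exploring the product automaton M × N from the start pair (s0, p0), following both machines on each input symbol, reaches 4 state pairs: (s0, p0), (s1, p4), (s4, p5), (s3, p1).
M accepts in {s0, s1, s2, s4, s5} and N accepts in {p0, p2, p3, p4, p5}. In every reachable pair the two components are either both accepting — (s0, p0), (s1, p4), (s4, p5) — or both non-accepting, so no string is accepted by exactly one of the machines: L(M) \ L(N) and L(N) \ L(M) are both empty.
Hence every string is accepted by M iff it is accepted by N, and the two languages coincide.

Yes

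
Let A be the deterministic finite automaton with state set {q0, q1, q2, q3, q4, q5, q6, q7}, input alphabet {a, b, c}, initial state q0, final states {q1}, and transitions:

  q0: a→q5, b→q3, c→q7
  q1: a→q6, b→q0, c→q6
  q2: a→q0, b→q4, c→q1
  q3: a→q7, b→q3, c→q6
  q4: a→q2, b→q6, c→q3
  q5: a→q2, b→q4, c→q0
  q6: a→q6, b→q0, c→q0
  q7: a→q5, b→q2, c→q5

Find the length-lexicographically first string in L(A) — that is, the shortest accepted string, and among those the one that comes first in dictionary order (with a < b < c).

aac

A breadth-first search from q0 reaches an accepting state first via the path q0 → q5 → q2 → q1 on input aac.
No string of length < 3 is accepted (BFS exhausts all shorter strings without reaching an accepting state), and aac is the lexicographically least accepting string of length 3.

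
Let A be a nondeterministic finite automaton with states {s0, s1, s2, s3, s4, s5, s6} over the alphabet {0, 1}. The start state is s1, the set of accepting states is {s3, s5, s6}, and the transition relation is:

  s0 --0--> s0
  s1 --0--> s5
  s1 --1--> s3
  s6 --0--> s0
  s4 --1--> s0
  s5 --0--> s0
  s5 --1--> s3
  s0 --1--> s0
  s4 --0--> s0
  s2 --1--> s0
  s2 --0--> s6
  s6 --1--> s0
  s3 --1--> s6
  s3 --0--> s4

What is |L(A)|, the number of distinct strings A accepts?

5

The useful subgraph on states {s1, s3, s5, s6} is acyclic, so L(A) is finite; the longest accepting path visits 4 useful states, giving maximum string length 3.
Counting accepting paths from s1 by length: 2 of length 1, 2 of length 2, 1 of length 3. Total 5.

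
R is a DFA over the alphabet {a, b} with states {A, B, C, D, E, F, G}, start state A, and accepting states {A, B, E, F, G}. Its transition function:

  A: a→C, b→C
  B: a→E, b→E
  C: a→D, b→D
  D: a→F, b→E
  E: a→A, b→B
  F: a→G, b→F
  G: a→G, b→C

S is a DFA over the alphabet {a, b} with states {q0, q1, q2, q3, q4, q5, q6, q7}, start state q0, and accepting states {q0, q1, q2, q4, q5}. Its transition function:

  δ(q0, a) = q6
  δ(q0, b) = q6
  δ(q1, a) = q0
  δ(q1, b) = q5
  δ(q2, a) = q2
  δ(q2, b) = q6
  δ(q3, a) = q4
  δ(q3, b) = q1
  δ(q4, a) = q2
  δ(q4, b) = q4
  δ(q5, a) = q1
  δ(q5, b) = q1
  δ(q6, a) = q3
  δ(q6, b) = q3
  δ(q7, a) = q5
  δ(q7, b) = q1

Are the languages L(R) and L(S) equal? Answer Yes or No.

Yes

Exploring the product automaton R × S from the start pair (A, q0), following both machines on each input symbol, reaches 7 state pairs: (A, q0), (C, q6), (D, q3), (F, q4), (E, q1), (G, q2), (B, q5).
R accepts in {A, B, E, F, G} and S accepts in {q0, q1, q2, q4, q5}. In every reachable pair the two components are either both accepting — (A, q0), (F, q4), (E, q1), (G, q2), (B, q5) — or both non-accepting, so no string is accepted by exactly one of the machines: L(R) \ L(S) and L(S) \ L(R) are both empty.
Hence every string is accepted by R iff it is accepted by S, and the two languages coincide.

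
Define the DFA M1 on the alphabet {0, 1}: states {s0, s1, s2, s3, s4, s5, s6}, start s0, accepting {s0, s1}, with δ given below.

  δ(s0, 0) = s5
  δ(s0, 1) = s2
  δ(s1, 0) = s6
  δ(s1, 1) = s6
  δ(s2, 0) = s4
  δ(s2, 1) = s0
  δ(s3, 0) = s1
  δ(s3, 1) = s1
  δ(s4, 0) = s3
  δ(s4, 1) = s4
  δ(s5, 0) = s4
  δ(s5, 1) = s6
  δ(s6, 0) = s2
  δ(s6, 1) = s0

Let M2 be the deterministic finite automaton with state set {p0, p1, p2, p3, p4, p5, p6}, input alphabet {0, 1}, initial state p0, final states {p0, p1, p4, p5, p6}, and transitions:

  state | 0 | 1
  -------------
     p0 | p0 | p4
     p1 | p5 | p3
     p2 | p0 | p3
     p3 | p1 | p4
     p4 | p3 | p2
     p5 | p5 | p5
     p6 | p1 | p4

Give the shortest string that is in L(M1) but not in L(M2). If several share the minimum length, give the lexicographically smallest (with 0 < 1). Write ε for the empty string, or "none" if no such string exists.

The string 11 is accepted by M1 but not by M2.
No shorter string lies in the difference, and 11 is the lexicographically first length-2 string in L(M1) \ L(M2).

11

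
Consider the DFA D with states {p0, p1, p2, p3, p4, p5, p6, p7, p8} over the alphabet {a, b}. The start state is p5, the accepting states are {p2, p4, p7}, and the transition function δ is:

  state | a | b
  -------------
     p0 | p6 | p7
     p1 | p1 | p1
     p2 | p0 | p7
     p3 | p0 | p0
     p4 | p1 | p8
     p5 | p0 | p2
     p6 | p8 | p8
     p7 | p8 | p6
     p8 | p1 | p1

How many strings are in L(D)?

4

The useful subgraph on states {p0, p2, p5, p7} is acyclic, so L(D) is finite; the longest accepting path visits 4 useful states, giving maximum string length 3.
Counting accepting paths from p5 by length: 1 of length 1, 2 of length 2, 1 of length 3. Total 4.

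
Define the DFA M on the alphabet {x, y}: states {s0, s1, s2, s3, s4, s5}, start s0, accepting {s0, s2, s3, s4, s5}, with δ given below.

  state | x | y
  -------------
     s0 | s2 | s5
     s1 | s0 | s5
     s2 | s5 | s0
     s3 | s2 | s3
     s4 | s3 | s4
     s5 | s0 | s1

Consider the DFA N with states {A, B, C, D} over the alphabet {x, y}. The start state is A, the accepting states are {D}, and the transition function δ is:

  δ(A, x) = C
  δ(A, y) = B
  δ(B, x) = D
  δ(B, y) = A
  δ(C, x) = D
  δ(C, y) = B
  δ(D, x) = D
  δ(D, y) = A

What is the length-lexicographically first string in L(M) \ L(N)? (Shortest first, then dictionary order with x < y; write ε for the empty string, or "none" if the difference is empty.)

The empty string ε is accepted by M but not by N.
Since ε is the unique shortest string, it is the required witness.

ε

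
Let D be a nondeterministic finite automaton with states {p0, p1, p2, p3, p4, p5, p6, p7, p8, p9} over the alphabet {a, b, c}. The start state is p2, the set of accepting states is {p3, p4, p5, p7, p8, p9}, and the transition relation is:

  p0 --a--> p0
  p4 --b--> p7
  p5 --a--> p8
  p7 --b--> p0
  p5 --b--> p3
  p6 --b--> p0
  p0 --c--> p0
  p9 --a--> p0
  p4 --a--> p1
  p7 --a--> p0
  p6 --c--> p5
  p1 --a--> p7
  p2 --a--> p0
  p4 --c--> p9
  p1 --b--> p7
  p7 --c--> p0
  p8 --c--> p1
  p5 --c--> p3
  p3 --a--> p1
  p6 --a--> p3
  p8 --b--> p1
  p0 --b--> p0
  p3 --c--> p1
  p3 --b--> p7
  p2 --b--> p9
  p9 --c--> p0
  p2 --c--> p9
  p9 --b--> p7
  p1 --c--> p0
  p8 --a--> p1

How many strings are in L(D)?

4

The useful subgraph on states {p2, p7, p9} is acyclic, so L(D) is finite; the longest accepting path visits 3 useful states, giving maximum string length 2.
Counting accepting paths from p2 by length: 2 of length 1, 2 of length 2. Total 4.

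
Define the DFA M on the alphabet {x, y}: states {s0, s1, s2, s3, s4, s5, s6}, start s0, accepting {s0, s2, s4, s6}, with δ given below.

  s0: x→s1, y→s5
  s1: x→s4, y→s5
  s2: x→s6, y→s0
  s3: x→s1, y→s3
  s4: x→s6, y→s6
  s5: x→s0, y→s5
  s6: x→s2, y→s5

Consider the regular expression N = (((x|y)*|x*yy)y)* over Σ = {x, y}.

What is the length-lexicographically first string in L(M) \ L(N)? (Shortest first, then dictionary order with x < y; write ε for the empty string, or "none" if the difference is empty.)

The string xx is accepted by M but not by N.
No shorter string lies in the difference, and xx is the lexicographically first length-2 string in L(M) \ L(N).

xx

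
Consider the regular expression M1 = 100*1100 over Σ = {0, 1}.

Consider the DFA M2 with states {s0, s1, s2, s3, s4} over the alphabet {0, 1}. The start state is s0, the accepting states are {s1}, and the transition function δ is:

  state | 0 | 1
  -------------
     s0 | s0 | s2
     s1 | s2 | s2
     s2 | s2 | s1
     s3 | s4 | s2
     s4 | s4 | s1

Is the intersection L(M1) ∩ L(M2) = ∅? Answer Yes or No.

Yes

Converting the expression M1 to a DFA (subset construction, then merging equivalent states) gives the minimal DFA with states {r0, r1, r2, r3, r4, r5, r6, r7}, start state r0, accepting states {r7} and transitions r0: 0→r1, 1→r2; r1: 0→r1, 1→r1; r2: 0→r3, 1→r1; r3: 0→r3, 1→r4; r4: 0→r1, 1→r5; r5: 0→r6, 1→r1; r6: 0→r7, 1→r1; r7: 0→r1, 1→r1.
Exploring the product automaton M1 × M2 from the start pair (r0, s0), following both machines on each input symbol, reaches 10 state pairs: (r0, s0), (r1, s0), (r2, s2), (r1, s2), (r3, s2), (r1, s1), (r4, s1), (r5, s2), (r6, s2), (r7, s2).
M1 accepts in {r7} and M2 accepts in {s1}; no reachable pair has both components accepting, so no string drives both machines to acceptance simultaneously and L(M1) ∩ L(M2) = ∅.
So no string is accepted by both, and the intersection is empty.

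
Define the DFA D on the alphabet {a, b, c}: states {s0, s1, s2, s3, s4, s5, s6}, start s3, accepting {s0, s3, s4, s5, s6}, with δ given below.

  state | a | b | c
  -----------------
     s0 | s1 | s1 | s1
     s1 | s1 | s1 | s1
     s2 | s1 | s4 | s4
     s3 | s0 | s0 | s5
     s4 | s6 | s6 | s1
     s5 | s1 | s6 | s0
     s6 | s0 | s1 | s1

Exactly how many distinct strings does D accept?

7

The useful subgraph on states {s0, s3, s5, s6} is acyclic, so L(D) is finite; the longest accepting path visits 4 useful states, giving maximum string length 3.
Counting accepting paths from s3 by length: 1 of length 0, 3 of length 1, 2 of length 2, 1 of length 3. Total 7.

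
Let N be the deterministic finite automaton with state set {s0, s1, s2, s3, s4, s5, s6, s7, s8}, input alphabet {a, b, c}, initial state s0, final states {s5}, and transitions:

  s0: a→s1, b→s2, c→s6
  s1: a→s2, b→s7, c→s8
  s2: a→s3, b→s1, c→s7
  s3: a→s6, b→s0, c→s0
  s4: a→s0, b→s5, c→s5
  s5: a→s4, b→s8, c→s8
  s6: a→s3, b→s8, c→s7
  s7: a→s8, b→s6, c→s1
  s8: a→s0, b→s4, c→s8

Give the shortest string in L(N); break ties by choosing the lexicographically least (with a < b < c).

A breadth-first search from s0 reaches an accepting state first via the path s0 → s1 → s8 → s4 → s5 on input acbb.
No string of length < 4 is accepted (BFS exhausts all shorter strings without reaching an accepting state), and acbb is the lexicographically least accepting string of length 4.

acbb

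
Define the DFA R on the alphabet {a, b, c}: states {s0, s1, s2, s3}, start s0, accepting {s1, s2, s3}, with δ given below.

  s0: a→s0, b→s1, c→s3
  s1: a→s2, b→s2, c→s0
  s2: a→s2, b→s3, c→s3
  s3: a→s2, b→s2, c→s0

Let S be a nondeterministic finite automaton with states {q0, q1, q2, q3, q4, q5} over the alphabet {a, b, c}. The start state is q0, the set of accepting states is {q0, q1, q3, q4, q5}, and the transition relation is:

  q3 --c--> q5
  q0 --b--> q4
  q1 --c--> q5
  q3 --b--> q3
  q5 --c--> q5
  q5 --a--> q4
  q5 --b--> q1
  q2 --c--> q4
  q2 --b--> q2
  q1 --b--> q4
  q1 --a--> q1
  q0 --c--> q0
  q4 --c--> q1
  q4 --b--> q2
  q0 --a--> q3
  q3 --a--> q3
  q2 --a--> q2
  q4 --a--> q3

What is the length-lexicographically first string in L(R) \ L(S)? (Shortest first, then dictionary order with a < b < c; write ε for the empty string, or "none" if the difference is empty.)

bb

The string bb is accepted by R but not by S.
No shorter string lies in the difference, and bb is the lexicographically first length-2 string in L(R) \ L(S).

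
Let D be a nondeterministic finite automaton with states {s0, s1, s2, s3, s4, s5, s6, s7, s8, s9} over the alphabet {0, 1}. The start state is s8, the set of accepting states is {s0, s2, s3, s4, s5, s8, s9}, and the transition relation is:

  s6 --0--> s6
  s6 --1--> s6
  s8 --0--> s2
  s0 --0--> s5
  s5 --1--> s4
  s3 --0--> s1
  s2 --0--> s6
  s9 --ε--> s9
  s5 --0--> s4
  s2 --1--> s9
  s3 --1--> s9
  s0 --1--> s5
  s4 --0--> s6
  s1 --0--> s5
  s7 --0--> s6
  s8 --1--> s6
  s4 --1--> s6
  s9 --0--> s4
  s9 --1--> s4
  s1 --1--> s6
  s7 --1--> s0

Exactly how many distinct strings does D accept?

The useful subgraph on states {s2, s4, s8, s9} is acyclic, so L(D) is finite; the longest accepting path visits 4 useful states, giving maximum string length 3.
Counting accepting paths from s8 by length: 1 of length 0, 1 of length 1, 1 of length 2, 2 of length 3. Total 5.

5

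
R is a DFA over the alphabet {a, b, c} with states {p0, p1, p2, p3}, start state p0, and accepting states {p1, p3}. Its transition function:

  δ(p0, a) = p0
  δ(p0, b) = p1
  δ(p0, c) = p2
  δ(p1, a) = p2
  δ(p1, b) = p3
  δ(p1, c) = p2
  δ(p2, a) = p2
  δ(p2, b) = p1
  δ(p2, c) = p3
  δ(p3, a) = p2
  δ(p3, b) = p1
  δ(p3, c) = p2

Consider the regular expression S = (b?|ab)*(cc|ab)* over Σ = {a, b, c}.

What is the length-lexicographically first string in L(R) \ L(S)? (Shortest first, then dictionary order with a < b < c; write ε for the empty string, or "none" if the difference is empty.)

The string cb is accepted by R but not by S.
No shorter string lies in the difference, and cb is the lexicographically first length-2 string in L(R) \ L(S).

cb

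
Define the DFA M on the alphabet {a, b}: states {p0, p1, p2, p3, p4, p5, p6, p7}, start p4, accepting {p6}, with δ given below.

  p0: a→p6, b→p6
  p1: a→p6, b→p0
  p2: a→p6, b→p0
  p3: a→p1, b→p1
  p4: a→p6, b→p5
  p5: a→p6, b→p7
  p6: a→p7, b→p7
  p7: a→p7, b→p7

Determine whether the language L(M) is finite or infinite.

The useful states (reachable from p4 and able to reach an accepting state) are {p4, p5, p6}.
Restricted to these states the transition graph has no cycle, so every accepting path has bounded length and L is finite.

finite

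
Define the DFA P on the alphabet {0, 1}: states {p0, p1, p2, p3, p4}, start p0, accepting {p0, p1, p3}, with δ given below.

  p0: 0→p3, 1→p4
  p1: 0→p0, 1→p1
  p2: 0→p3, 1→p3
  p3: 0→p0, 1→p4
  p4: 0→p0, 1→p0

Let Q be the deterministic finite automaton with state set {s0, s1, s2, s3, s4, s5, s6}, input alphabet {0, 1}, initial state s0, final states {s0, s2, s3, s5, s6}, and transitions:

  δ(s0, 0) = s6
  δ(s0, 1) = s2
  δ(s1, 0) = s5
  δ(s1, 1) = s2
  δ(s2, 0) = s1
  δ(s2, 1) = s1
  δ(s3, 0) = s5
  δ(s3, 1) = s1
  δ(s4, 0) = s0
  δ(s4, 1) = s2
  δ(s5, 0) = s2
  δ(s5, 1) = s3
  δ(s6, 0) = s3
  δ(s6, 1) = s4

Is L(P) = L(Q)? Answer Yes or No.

No

The string 10 is accepted by P but rejected by Q.
So L(P) ≠ L(Q).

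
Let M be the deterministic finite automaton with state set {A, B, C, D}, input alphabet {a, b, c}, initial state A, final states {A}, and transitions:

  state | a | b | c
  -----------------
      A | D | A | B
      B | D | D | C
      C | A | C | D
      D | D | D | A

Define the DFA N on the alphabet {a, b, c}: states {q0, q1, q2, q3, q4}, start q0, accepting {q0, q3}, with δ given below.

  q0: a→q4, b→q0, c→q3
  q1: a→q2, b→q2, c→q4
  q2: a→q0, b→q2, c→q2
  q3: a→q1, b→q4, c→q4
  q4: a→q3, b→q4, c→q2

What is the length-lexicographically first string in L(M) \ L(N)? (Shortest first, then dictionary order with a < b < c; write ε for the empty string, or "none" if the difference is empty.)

The string ac is accepted by M but not by N.
No shorter string lies in the difference, and ac is the lexicographically first length-2 string in L(M) \ L(N).

ac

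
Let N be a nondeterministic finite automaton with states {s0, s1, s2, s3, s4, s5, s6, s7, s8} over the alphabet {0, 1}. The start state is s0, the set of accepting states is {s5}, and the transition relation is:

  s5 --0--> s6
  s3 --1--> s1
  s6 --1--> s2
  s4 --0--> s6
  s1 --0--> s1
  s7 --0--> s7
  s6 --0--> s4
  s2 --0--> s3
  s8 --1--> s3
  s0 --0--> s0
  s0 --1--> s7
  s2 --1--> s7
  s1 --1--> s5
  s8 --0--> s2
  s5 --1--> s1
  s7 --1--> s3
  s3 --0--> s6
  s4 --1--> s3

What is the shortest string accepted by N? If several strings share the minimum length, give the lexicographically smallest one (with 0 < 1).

A breadth-first search from s0 reaches an accepting state first via the path s0 → s7 → s3 → s1 → s5 on input 1111.
No string of length < 4 is accepted (BFS exhausts all shorter strings without reaching an accepting state), and 1111 is the lexicographically least accepting string of length 4.

1111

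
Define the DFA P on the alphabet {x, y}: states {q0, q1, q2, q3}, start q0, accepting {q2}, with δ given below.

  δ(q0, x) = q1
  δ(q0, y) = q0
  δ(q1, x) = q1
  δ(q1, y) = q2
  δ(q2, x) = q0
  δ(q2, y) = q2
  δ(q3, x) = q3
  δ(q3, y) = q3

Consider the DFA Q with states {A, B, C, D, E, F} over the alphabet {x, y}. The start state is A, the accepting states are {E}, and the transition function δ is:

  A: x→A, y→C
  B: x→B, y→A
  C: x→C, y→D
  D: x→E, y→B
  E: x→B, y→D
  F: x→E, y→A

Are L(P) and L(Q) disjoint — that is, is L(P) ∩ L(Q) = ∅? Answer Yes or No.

Exploring the product automaton P × Q from the start pair (q0, A), following both machines on each input symbol, reaches 13 state pairs: (q0, A), (q1, A), (q0, C), (q2, C), (q1, C), (q0, D), (q2, D), (q1, E), (q0, B), (q0, E), (q2, B), (q1, B), (q2, A).
P accepts in {q2} and Q accepts in {E}; no reachable pair has both components accepting, so no string drives both machines to acceptance simultaneously and L(P) ∩ L(Q) = ∅.
So no string is accepted by both, and the intersection is empty.

Yes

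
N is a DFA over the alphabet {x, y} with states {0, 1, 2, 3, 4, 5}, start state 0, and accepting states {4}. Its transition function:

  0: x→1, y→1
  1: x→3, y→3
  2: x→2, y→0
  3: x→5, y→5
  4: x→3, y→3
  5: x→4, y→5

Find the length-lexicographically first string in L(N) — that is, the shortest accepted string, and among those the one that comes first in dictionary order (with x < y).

A breadth-first search from 0 reaches an accepting state first via the path 0 → 1 → 3 → 5 → 4 on input xxxx.
No string of length < 4 is accepted (BFS exhausts all shorter strings without reaching an accepting state), and xxxx is the lexicographically least accepting string of length 4.

xxxx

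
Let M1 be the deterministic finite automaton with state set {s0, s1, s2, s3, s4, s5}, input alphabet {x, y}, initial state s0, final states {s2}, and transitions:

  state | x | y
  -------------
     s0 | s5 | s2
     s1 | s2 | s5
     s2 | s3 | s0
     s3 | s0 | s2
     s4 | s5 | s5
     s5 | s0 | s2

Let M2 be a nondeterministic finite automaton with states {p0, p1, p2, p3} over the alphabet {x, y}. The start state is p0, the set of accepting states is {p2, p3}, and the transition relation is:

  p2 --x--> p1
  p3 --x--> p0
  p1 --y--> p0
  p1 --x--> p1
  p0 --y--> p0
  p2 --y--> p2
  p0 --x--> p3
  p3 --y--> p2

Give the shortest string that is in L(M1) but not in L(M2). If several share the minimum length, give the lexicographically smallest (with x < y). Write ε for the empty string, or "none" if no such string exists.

The string y is accepted by M1 but not by M2.
No shorter string lies in the difference, and y is the lexicographically first length-1 string in L(M1) \ L(M2).

y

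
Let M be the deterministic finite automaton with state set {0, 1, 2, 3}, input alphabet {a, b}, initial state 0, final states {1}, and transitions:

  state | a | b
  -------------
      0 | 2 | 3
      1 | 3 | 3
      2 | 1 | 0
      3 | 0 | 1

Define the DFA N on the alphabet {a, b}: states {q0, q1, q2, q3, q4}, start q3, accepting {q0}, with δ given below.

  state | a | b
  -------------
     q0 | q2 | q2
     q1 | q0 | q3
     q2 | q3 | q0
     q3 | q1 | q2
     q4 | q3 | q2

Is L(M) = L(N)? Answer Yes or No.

Exploring the product automaton M × N from the start pair (0, q3), following both machines on each input symbol, reaches 4 state pairs: (0, q3), (2, q1), (3, q2), (1, q0).
M accepts in {1} and N accepts in {q0}. In every reachable pair the two components are either both accepting — (1, q0) — or both non-accepting, so no string is accepted by exactly one of the machines: L(M) \ L(N) and L(N) \ L(M) are both empty.
Hence every string is accepted by M iff it is accepted by N, and the two languages coincide.

Yes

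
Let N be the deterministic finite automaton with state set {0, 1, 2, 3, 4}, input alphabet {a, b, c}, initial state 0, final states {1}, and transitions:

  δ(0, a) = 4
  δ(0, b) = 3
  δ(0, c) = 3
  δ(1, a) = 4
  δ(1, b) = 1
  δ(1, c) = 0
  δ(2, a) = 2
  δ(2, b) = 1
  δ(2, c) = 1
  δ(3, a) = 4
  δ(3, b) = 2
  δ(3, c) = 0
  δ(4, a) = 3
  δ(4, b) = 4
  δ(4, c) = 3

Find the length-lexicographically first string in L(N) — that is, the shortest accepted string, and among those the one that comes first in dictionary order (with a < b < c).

bbb

A breadth-first search from 0 reaches an accepting state first via the path 0 → 3 → 2 → 1 on input bbb.
No string of length < 3 is accepted (BFS exhausts all shorter strings without reaching an accepting state), and bbb is the lexicographically least accepting string of length 3.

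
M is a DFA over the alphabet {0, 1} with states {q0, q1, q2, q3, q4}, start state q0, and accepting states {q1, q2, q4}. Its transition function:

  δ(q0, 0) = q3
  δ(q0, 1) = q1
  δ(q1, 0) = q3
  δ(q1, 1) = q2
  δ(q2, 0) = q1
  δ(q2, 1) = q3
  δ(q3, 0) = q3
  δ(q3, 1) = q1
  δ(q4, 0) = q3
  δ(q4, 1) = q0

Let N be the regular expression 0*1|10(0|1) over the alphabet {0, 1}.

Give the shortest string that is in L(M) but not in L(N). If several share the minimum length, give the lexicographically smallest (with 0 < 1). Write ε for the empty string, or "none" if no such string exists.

The string 11 is accepted by M but not by N.
No shorter string lies in the difference, and 11 is the lexicographically first length-2 string in L(M) \ L(N).

11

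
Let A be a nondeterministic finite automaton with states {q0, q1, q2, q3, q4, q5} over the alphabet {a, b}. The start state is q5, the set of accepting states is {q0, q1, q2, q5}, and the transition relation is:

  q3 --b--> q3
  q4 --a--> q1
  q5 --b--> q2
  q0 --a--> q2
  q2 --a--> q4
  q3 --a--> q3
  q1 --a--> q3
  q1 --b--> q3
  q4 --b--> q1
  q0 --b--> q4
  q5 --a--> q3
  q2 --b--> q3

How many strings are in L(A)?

4

The useful subgraph on states {q1, q2, q4, q5} is acyclic, so L(A) is finite; the longest accepting path visits 4 useful states, giving maximum string length 3.
Counting accepting paths from q5 by length: 1 of length 0, 1 of length 1, 2 of length 3. Total 4.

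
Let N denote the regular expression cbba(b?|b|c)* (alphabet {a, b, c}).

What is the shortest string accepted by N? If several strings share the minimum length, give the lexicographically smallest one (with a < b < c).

cbba

By inspection of the expression, no string of length less than 4 matches, and cbba is the lexicographically first match of length 4.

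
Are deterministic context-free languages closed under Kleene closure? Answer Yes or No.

No

L = {c aⁿbⁿ : n≥0} ∪ {cc aⁿb²ⁿ : n≥0} is a DCFL (the number of leading c's fixes which ratio the DPDA checks), but L* is not. Every word of L starts with c, so in a factorisation of the string cc aⁱbʲ (i≥1) into words of L each factor begins at one of the two c's: either the whole string is a single word of L (forcing j = 2i), or it splits as c · (c aⁱbʲ) with c ∈ L (take n = 0) and c aⁱbʲ ∈ L (forcing j = i). Thus L* ∩ cca⁺b* = {cc aⁿbⁿ : n≥1} ∪ {cc aⁿb²ⁿ : n≥1}. A DPDA for L* would give one for this intersection with a regular set, and, started from its configuration after reading cc, one for {aⁿbⁿ : n≥1} ∪ {aⁿb²ⁿ : n≥1}, which no deterministic PDA accepts (a DPDA for it would have a single run on aⁿb²ⁿ, accepting after the prefix aⁿbⁿ and accepting again after n more b's; an ordinary PDA that simulates it on a's and b's and, at any moment when it is accepting, may switch to reading only a fresh letter d while feeding each d to the simulation as a b, would accept aⁱbʲdᵏ (k≥1) exactly when both aⁱbʲ and aⁱbʲ⁺ᵏ are in the language, i.e. its language intersected with the regular set a*b*d⁺ would be exactly {aⁿbⁿdⁿ : n≥1} — impossible, since context-free languages are closed under intersection with regular sets and {aⁿbⁿdⁿ} is not context-free). So L* is not a DCFL.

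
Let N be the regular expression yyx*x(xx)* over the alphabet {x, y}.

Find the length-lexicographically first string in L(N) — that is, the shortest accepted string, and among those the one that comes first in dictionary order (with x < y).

yyx

By inspection of the expression, no string of length less than 3 matches, and yyx is the lexicographically first match of length 3.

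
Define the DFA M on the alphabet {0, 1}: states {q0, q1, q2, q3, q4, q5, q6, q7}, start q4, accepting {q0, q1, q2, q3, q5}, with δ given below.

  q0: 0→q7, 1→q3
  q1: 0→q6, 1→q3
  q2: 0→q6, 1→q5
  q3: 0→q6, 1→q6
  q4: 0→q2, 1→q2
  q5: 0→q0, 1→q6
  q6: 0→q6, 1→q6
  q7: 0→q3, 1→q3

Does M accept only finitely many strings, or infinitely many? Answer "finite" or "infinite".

finite

The useful states (reachable from q4 and able to reach an accepting state) are {q0, q2, q3, q4, q5, q7}.
Restricted to these states the transition graph has no cycle, so every accepting path has bounded length and L is finite.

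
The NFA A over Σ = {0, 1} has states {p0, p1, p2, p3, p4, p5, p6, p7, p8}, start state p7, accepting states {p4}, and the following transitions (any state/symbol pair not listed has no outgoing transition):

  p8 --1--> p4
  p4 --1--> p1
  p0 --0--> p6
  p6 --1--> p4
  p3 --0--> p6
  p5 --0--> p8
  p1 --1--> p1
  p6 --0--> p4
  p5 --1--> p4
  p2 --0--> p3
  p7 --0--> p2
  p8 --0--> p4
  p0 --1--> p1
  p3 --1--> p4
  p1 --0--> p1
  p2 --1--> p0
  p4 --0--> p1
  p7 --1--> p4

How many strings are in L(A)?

6

The useful subgraph on states {p0, p2, p3, p4, p6, p7} is acyclic, so L(A) is finite; the longest accepting path visits 5 useful states, giving maximum string length 4.
Counting accepting paths from p7 by length: 1 of length 1, 1 of length 3, 4 of length 4. Total 6.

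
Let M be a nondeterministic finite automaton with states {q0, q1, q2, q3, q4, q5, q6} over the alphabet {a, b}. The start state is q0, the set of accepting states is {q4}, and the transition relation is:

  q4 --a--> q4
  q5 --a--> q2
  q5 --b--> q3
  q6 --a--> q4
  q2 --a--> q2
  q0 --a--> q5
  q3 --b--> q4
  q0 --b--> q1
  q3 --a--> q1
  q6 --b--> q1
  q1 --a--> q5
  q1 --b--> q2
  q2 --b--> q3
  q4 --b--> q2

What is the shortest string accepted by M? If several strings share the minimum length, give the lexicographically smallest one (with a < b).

A breadth-first search from q0 reaches an accepting state first via the path q0 → q5 → q3 → q4 on input abb.
No string of length < 3 is accepted (BFS exhausts all shorter strings without reaching an accepting state), and abb is the lexicographically least accepting string of length 3.

abb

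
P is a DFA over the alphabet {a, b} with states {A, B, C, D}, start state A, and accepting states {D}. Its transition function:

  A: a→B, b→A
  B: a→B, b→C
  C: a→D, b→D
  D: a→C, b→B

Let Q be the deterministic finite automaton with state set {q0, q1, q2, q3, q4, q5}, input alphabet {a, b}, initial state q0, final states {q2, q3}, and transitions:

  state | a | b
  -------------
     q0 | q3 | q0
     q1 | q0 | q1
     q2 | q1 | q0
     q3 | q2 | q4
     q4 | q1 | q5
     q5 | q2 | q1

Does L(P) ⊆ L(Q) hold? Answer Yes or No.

The string aba is in L(P) but not in L(Q).
So L(P) ⊄ L(Q).

No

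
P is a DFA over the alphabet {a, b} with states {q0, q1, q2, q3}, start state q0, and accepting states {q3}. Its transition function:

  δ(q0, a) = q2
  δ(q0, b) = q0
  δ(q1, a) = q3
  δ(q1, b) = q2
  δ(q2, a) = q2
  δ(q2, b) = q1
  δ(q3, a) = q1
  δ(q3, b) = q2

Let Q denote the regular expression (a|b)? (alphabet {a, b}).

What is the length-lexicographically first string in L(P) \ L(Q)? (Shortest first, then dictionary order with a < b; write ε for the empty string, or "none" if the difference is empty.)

aba

The string aba is accepted by P but not by Q.
No shorter string lies in the difference, and aba is the lexicographically first length-3 string in L(P) \ L(Q).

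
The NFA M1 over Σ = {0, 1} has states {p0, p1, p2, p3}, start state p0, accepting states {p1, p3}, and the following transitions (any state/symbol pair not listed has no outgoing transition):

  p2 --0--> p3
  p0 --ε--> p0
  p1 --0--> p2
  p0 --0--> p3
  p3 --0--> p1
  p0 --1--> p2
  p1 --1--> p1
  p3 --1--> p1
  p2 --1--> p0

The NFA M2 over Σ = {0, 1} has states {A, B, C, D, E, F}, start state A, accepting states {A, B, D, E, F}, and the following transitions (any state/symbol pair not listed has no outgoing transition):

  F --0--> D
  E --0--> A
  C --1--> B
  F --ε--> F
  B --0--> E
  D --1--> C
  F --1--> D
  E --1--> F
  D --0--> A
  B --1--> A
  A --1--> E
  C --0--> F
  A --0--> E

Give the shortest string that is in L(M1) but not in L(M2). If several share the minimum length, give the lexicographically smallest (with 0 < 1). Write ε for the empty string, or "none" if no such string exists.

The string 0111 is accepted by M1 but not by M2.
No shorter string lies in the difference, and 0111 is the lexicographically first length-4 string in L(M1) \ L(M2).

0111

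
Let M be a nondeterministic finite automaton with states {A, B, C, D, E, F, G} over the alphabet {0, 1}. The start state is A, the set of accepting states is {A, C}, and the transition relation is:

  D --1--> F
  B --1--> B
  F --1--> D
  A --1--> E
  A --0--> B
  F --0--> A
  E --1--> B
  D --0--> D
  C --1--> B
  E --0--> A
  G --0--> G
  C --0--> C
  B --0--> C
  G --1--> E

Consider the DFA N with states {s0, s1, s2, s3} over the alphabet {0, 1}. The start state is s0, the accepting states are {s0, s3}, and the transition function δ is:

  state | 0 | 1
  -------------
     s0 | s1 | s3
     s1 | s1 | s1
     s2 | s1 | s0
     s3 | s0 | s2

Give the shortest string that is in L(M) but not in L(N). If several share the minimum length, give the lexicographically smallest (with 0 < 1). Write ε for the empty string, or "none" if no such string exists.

00

The string 00 is accepted by M but not by N.
No shorter string lies in the difference, and 00 is the lexicographically first length-2 string in L(M) \ L(N).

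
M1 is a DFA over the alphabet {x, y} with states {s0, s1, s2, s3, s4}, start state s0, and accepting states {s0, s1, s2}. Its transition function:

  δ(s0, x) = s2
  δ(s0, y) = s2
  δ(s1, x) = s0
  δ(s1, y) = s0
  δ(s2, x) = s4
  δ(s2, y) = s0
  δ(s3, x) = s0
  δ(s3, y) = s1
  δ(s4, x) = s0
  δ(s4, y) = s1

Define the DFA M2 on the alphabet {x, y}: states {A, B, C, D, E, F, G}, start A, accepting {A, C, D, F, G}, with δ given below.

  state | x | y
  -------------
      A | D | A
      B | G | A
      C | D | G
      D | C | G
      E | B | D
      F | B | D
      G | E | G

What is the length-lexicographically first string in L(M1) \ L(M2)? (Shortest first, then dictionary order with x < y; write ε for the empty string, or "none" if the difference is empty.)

xyx

The string xyx is accepted by M1 but not by M2.
No shorter string lies in the difference, and xyx is the lexicographically first length-3 string in L(M1) \ L(M2).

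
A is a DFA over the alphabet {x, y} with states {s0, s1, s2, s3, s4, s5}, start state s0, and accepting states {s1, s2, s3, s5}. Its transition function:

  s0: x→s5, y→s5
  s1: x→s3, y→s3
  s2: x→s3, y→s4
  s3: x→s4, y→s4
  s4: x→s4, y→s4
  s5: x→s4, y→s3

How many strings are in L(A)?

The useful subgraph on states {s0, s3, s5} is acyclic, so L(A) is finite; the longest accepting path visits 3 useful states, giving maximum string length 2.
Counting accepting paths from s0 by length: 2 of length 1, 2 of length 2. Total 4.

4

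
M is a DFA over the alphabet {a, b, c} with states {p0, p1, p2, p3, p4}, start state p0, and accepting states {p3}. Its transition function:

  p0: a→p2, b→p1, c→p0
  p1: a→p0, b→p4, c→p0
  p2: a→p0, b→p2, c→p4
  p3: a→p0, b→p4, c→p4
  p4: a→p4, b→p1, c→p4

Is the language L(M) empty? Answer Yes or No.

The states reachable from the start state are {p0, p1, p2, p4}.
None of the accepting states {p3} is reachable, so no string is accepted and L(M) = ∅.

Yes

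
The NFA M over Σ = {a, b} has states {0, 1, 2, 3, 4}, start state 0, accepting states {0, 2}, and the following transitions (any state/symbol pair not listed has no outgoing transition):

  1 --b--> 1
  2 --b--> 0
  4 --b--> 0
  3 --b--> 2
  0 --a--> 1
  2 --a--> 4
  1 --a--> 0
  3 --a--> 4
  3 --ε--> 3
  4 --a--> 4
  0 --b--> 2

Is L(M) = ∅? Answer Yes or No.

The empty string ε is accepted: the run 0 ends in the accepting state 0.
Since at least one string is accepted, L(M) is not empty.

No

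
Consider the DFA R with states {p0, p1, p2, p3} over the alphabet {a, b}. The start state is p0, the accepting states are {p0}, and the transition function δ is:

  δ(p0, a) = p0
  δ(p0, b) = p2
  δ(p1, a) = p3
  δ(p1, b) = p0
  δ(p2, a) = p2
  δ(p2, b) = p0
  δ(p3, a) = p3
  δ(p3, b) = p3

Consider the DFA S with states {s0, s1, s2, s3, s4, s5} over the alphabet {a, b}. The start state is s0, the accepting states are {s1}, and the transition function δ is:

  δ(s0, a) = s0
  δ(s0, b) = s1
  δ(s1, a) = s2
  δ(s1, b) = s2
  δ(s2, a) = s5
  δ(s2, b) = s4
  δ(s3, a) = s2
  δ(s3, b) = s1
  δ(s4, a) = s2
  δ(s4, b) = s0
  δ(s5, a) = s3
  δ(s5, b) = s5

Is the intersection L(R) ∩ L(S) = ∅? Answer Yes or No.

No

The string baaab is accepted by both R and S.
Hence L(R) ∩ L(S) ≠ ∅.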